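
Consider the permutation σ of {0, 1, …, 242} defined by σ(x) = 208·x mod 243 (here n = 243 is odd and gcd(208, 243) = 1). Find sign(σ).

+1

Trace 10: π^k(10) = [10, 136, 100, 145, 28, 235, 37] for k=0..6.
π_208 has 27 disjoint cycles with lengths [27, 27, 27, 27, 27, 27, 9, 9, 9, 9, 9, 9, 3, 3, 3, 3, 3, 3, 1, 1, 1, 1, 1, 1, 1, 1, 1] on {0,…,242}.
27 cycles on 243: each ℓ→(−1)^(ℓ−1), product (−1)^216 = +1.
Check: (208/243) = +1 by Zolotarev.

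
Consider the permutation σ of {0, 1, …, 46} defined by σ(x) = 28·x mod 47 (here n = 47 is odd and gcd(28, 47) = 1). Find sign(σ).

Trace 9: π^k(9) = [9, 17, 6, 27, 4, 18, 34] for k=0..6.
3 cycles of lengths [23, 23, 1].
With 3 cycles on 47 points, sign = (−1)^{47−3} = +1.

+1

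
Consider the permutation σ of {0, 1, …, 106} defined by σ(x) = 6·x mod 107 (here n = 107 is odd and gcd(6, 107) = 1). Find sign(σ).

Start at x=63: 63 → 57 → 21 → 19 → 7 → 42 → 38 → … (one orbit).
2 cycles of lengths [106, 1].
With 2 cycles on 107 points, sign = (−1)^{107−2} = -1.
The Jacobi symbol (6|107) = -1 (Zolotarev) agrees.

-1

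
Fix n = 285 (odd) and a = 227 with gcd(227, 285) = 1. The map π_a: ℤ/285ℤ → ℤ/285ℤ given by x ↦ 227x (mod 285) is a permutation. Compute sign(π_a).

-1

Start at x=227: 227 → 229 → 113 → 1 → 227 (one orbit).
π_227 has 86 disjoint cycles with lengths [4, 4, 4, 4, 4, 4, 4, 4, 4, 4, 4, 4, 4, 4, 4, 4, 4, 4, 4, 4, 4, 4, 4, 4, 4, 4, 4, 4, 4, 4, 4, 4, 4, 4, 4, 4, 4, 4, 4, 4, 4, 4, 4, 4, 4, 4, 4, 4, 4, 4, 4, 4, 4, 4, 4, 4, 4, 2, 2, 2, 2, 2, 2, 2, 2, 2, 2, 2, 2, 2, 2, 2, 2, 2, 2, 2, 2, 2, 2, 2, 2, 2, 2, 2, 2, 1] on {0,…,284}.
285 − 86 = 199 transpositions; sign(π) = (−1)^199 = -1.
Via Zolotarev, sign(π_{227}) = (227|285) = -1.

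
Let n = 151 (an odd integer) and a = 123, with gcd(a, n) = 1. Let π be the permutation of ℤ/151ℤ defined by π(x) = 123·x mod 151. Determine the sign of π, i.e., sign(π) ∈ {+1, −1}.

Orbit of 127 under x↦123x: [127, 68, 59, 9, 50, 110, 91]… (length divides ord_151(123)).
7 cycles of lengths [25, 25, 25, 25, 25, 25, 1].
151 − 7 = 144 transpositions; sign(π) = (−1)^144 = +1.
The Jacobi symbol (123|151) = +1 (Zolotarev) agrees.

+1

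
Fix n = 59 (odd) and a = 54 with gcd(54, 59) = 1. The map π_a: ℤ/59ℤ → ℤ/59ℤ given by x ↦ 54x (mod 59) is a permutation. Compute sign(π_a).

Orbit of 12 under x↦54x: [12, 58, 5, 34, 7, 24, 57]… (length divides ord_59(54)).
Decompose π into cycles: lengths [58, 1] (2 cycles, including the fixed point 0).
n − c = 59 − 2 = 57; sign = (−1)^57 = -1.
(54|59)_J = -1 (Zolotarev's lemma cross-check).

-1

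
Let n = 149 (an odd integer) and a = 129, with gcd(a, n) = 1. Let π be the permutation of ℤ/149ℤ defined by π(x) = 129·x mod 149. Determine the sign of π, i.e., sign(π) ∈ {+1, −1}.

+1

Start at x=80: 80 → 39 → 114 → 104 → 6 → 29 → 16 → … (one orbit).
π_129 has 5 disjoint cycles with lengths [37, 37, 37, 37, 1] on {0,…,148}.
With 5 cycles on 149 points, sign = (−1)^{149−5} = +1.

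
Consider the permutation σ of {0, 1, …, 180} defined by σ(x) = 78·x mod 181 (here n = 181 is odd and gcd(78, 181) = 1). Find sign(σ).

Trace 172: π^k(172) = [172, 22, 87, 89, 64, 105, 45] for k=0..6.
The orbit structure of x ↦ 78x mod 181: 2 orbits of sizes [180, 1].
Σ(ℓ_i−1) = 181−2 = 179; sign = (−1)^179 = -1.
Via Zolotarev, sign(π_{78}) = (78|181) = -1.

-1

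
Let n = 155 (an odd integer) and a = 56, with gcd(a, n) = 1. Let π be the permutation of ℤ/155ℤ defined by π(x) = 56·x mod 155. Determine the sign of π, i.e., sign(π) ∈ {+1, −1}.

Start at x=36: 36 → 1 → 56 → 36 (one orbit).
55 cycles of lengths [3, 3, 3, 3, 3, 3, 3, 3, 3, 3, 3, 3, 3, 3, 3, 3, 3, 3, 3, 3, 3, 3, 3, 3, 3, 3, 3, 3, 3, 3, 3, 3, 3, 3, 3, 3, 3, 3, 3, 3, 3, 3, 3, 3, 3, 3, 3, 3, 3, 3, 1, 1, 1, 1, 1].
With 55 cycles on 155 points, sign = (−1)^{155−55} = +1.
Check: (56/155) = +1 by Zolotarev.

+1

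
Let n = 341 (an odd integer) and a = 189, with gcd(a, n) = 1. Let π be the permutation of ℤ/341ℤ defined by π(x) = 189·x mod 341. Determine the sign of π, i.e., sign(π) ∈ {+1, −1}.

Orbit of 152 under x↦189x: [152, 84, 190, 105, 67, 46, 169]… (length divides ord_341(189)).
The orbit structure of x ↦ 189x mod 341: 13 orbits of sizes [30, 30, 30, 30, 30, 30, 30, 30, 30, 30, 30, 10, 1].
n − c = 341 − 13 = 328; sign = (−1)^328 = +1.
The Jacobi symbol (189|341) = +1 (Zolotarev) agrees.

+1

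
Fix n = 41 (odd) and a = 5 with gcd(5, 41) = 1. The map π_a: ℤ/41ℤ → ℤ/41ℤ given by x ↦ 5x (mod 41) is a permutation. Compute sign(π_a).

+1

Trace 40: π^k(40) = [40, 36, 16, 39, 31, 32, 37] for k=0..6.
Cycle type of π: 20×2 + 1; total 3 cycles.
Σ(ℓ_i−1) = 41−3 = 38; sign = (−1)^38 = +1.
Check: (5/41) = +1 by Zolotarev.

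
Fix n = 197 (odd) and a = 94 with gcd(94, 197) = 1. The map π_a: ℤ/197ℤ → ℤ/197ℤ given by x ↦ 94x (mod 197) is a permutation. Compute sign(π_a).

-1

Start at x=176: 176 → 193 → 18 → 116 → 69 → 182 → 166 → … (one orbit).
Cycle lengths of π_94 on ℤ/197ℤ: [196, 1]; 2 cycles in total.
2 cycles on 197: each ℓ→(−1)^(ℓ−1), product (−1)^195 = -1.
The Jacobi symbol (94|197) = -1 (Zolotarev) agrees.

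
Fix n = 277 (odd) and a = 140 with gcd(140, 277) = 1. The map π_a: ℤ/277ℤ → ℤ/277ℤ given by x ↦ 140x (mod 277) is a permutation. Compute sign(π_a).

Trace 225: π^k(225) = [225, 199, 160, 240, 83, 263, 256] for k=0..6.
π_140 has 2 disjoint cycles with lengths [276, 1] on {0,…,276}.
Σ(ℓ_i−1) = 277−2 = 275; sign = (−1)^275 = -1.
The Jacobi symbol (140|277) = -1 (Zolotarev) agrees.

-1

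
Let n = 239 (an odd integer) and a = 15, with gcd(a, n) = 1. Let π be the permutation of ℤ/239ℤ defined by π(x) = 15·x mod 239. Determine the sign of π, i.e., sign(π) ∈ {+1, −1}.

+1

Trace 186: π^k(186) = [186, 161, 25, 136, 128, 8, 120] for k=0..6.
Cycle type of π: 119×2 + 1; total 3 cycles.
sign(π) = (−1)^{n − #cycles} = (−1)^{239−3} = (−1)^236 = +1.
Check: (15/239) = +1 by Zolotarev.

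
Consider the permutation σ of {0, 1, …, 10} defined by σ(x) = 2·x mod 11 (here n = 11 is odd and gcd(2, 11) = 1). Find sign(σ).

-1

Start at x=2: 2 → 4 → 8 → 5 → 10 → 9 → 7 → … (one orbit).
Cycle lengths of π_2 on ℤ/11ℤ: [10, 1]; 2 cycles in total.
With 2 cycles on 11 points, sign = (−1)^{11−2} = -1.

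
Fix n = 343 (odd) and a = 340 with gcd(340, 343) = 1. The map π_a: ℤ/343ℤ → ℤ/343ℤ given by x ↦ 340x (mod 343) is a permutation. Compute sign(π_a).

+1

Start at x=65: 65 → 148 → 242 → 303 → 120 → 326 → 51 → … (one orbit).
Decompose π into cycles: lengths [147, 147, 21, 21, 3, 3, 1] (7 cycles, including the fixed point 0).
n − c = 343 − 7 = 336; sign = (−1)^336 = +1.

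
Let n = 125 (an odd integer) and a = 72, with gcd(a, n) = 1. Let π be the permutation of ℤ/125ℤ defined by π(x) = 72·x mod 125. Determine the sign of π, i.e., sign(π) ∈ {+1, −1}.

Orbit of 32 under x↦72x: [32, 54, 13, 61, 17, 99, 3]… (length divides ord_125(72)).
Decompose π into cycles: lengths [100, 20, 4, 1] (4 cycles, including the fixed point 0).
Σ(ℓ_i−1) = 125−4 = 121; sign = (−1)^121 = -1.
Via Zolotarev, sign(π_{72}) = (72|125) = -1.

-1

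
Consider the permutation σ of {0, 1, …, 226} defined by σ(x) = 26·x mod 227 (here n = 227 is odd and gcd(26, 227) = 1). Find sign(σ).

Orbit of 159 under x↦26x: [159, 48, 113, 214, 116, 65, 101]… (length divides ord_227(26)).
Cycle lengths of π_26 on ℤ/227ℤ: [113, 113, 1]; 3 cycles in total.
With 3 cycles on 227 points, sign = (−1)^{227−3} = +1.

+1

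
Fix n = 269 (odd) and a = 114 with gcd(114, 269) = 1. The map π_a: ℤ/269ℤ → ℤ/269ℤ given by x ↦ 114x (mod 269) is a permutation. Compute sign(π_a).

-1

Trace 16: π^k(16) = [16, 210, 268, 155, 185, 108, 207] for k=0..6.
Decompose π into cycles: lengths [268, 1] (2 cycles, including the fixed point 0).
Σ(ℓ_i−1) = 269−2 = 267; sign = (−1)^267 = -1.
(114|269)_J = -1 (Zolotarev's lemma cross-check).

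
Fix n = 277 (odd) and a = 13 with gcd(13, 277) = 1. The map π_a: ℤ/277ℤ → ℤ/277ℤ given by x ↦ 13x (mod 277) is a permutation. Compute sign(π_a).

+1

Start at x=211: 211 → 250 → 203 → 146 → 236 → 21 → 273 → … (one orbit).
π_13 has 7 disjoint cycles with lengths [46, 46, 46, 46, 46, 46, 1] on {0,…,276}.
With 7 cycles on 277 points, sign = (−1)^{277−7} = +1.
Via Zolotarev, sign(π_{13}) = (13|277) = +1.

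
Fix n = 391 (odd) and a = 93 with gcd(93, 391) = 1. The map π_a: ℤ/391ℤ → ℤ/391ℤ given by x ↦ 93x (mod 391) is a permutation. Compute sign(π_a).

Orbit of 47 under x↦93x: [47, 70, 254, 162, 208, 185, 1]… (length divides ord_391(93)).
Decompose π into cycles: lengths [8, 8, 8, 8, 8, 8, 8, 8, 8, 8, 8, 8, 8, 8, 8, 8, 8, 8, 8, 8, 8, 8, 8, 8, 8, 8, 8, 8, 8, 8, 8, 8, 8, 8, 8, 8, 8, 8, 8, 8, 8, 8, 8, 8, 8, 8, 1, 1, 1, 1, 1, 1, 1, 1, 1, 1, 1, 1, 1, 1, 1, 1, 1, 1, 1, 1, 1, 1, 1] (69 cycles, including the fixed point 0).
n − c = 391 − 69 = 322; sign = (−1)^322 = +1.
The Jacobi symbol (93|391) = +1 (Zolotarev) agrees.

+1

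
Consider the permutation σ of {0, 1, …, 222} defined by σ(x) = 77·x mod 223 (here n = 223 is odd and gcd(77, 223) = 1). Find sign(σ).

Trace 92: π^k(92) = [92, 171, 10, 101, 195, 74, 123] for k=0..6.
The orbit structure of x ↦ 77x mod 223: 2 orbits of sizes [222, 1].
With 2 cycles on 223 points, sign = (−1)^{223−2} = -1.
Via Zolotarev, sign(π_{77}) = (77|223) = -1.

-1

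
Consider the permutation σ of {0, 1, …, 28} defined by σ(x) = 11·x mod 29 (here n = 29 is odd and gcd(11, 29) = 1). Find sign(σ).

Trace 8: π^k(8) = [8, 1, 11, 5, 26, 25, 14] for k=0..6.
Cycle lengths of π_11 on ℤ/29ℤ: [28, 1]; 2 cycles in total.
29 − 2 = 27 transpositions; sign(π) = (−1)^27 = -1.
Zolotarev: (11|29) = -1, matching the cycle-count sign.

-1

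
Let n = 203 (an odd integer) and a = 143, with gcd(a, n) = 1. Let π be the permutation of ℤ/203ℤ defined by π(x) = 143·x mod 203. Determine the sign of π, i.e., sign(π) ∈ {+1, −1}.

+1

Trace 40: π^k(40) = [40, 36, 73, 86, 118, 25, 124] for k=0..6.
π_143 has 5 disjoint cycles with lengths [84, 84, 28, 6, 1] on {0,…,202}.
With 5 cycles on 203 points, sign = (−1)^{203−5} = +1.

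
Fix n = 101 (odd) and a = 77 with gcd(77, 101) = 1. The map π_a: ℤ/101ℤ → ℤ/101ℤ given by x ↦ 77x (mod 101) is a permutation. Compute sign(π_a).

+1

Orbit of 22 under x↦77x: [22, 78, 47, 84, 4, 5, 82]… (length divides ord_101(77)).
Cycle lengths of π_77 on ℤ/101ℤ: [50, 50, 1]; 3 cycles in total.
3 cycles on 101: each ℓ→(−1)^(ℓ−1), product (−1)^98 = +1.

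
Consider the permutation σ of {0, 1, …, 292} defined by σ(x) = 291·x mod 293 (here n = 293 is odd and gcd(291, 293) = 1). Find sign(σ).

Trace 192: π^k(192) = [192, 202, 182, 222, 142, 9, 275] for k=0..6.
Cycle type of π: 292 + 1; total 2 cycles.
293 − 2 = 291 transpositions; sign(π) = (−1)^291 = -1.

-1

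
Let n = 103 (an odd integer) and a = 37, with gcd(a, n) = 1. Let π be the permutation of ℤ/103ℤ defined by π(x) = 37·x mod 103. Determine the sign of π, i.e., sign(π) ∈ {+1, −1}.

Trace 37: π^k(37) = [37, 30, 80, 76, 31, 14, 3] for k=0..6.
Cycle type of π: 34×3 + 1; total 4 cycles.
4 cycles on 103: each ℓ→(−1)^(ℓ−1), product (−1)^99 = -1.
Zolotarev: (37|103) = -1, matching the cycle-count sign.

-1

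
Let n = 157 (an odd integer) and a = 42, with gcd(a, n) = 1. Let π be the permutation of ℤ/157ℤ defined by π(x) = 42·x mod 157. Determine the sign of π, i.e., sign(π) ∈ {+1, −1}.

Trace 82: π^k(82) = [82, 147, 51, 101, 3, 126, 111] for k=0..6.
The orbit structure of x ↦ 42x mod 157: 3 orbits of sizes [78, 78, 1].
sign(π) = (−1)^{n − #cycles} = (−1)^{157−3} = (−1)^154 = +1.

+1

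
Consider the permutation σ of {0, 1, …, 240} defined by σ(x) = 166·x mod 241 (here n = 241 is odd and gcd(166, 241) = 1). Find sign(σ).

+1

Orbit of 217 under x↦166x: [217, 113, 201, 108, 94, 180, 237]… (length divides ord_241(166)).
Decompose π into cycles: lengths [120, 120, 1] (3 cycles, including the fixed point 0).
With 3 cycles on 241 points, sign = (−1)^{241−3} = +1.
(166|241)_J = +1 (Zolotarev's lemma cross-check).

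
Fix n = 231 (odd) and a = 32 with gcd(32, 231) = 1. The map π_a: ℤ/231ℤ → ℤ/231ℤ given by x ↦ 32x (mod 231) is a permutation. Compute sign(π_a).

+1

Orbit of 197 under x↦32x: [197, 67, 65, 1, 32, 100]… (length divides ord_231(32)).
The orbit structure of x ↦ 32x mod 231: 51 orbits of sizes [6, 6, 6, 6, 6, 6, 6, 6, 6, 6, 6, 6, 6, 6, 6, 6, 6, 6, 6, 6, 6, 6, 6, 6, 6, 6, 6, 6, 6, 6, 6, 6, 3, 3, 2, 2, 2, 2, 2, 2, 2, 2, 2, 2, 2, 2, 2, 2, 2, 2, 1].
n − c = 231 − 51 = 180; sign = (−1)^180 = +1.
Zolotarev: (32|231) = +1, matching the cycle-count sign.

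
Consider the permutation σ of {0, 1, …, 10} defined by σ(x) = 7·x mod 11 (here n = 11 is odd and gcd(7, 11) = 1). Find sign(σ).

-1

Orbit of 10 under x↦7x: [10, 4, 6, 9, 8, 1, 7]… (length divides ord_11(7)).
π_7 has 2 disjoint cycles with lengths [10, 1] on {0,…,10}.
11 − 2 = 9 transpositions; sign(π) = (−1)^9 = -1.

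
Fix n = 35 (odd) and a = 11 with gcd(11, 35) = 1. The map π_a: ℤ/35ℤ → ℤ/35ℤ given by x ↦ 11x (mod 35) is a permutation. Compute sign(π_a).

+1

Orbit of 11 under x↦11x: [11, 16, 1]… (length divides ord_35(11)).
π_11 has 15 disjoint cycles with lengths [3, 3, 3, 3, 3, 3, 3, 3, 3, 3, 1, 1, 1, 1, 1] on {0,…,34}.
sign(π) = (−1)^{n − #cycles} = (−1)^{35−15} = (−1)^20 = +1.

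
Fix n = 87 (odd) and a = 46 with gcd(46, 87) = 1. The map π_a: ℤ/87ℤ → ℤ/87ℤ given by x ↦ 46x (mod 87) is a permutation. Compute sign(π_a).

-1

Start at x=1: 1 → 46 → 28 → 70 → 1 (one orbit).
Decompose π into cycles: lengths [4, 4, 4, 4, 4, 4, 4, 4, 4, 4, 4, 4, 4, 4, 4, 4, 4, 4, 4, 4, 4, 1, 1, 1] (24 cycles, including the fixed point 0).
With 24 cycles on 87 points, sign = (−1)^{87−24} = -1.
Check: (46/87) = -1 by Zolotarev.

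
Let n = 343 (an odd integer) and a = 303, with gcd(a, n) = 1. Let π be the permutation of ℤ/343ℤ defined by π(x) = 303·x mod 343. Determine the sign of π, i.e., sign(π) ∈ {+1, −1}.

+1

Orbit of 109 under x↦303x: [109, 99, 156, 277, 239, 44, 298]… (length divides ord_343(303)).
π_303 has 7 disjoint cycles with lengths [147, 147, 21, 21, 3, 3, 1] on {0,…,342}.
7 cycles on 343: each ℓ→(−1)^(ℓ−1), product (−1)^336 = +1.
Via Zolotarev, sign(π_{303}) = (303|343) = +1.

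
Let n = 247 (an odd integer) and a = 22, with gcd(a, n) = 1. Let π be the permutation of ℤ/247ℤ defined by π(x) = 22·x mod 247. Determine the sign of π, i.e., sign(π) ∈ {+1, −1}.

-1

Start at x=22: 22 → 237 → 27 → 100 → 224 → 235 → 230 → … (one orbit).
18 cycles of lengths [18, 18, 18, 18, 18, 18, 18, 18, 18, 18, 18, 18, 18, 3, 3, 3, 3, 1].
With 18 cycles on 247 points, sign = (−1)^{247−18} = -1.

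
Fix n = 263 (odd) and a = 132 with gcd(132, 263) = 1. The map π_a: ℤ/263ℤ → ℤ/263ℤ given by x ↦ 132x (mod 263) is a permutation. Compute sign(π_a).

+1

Trace 11: π^k(11) = [11, 137, 200, 100, 50, 25, 144] for k=0..6.
Decompose π into cycles: lengths [131, 131, 1] (3 cycles, including the fixed point 0).
n − c = 263 − 3 = 260; sign = (−1)^260 = +1.
Via Zolotarev, sign(π_{132}) = (132|263) = +1.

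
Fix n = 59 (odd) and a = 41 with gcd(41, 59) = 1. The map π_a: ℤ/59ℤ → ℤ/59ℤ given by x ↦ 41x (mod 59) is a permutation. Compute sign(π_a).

+1

Trace 26: π^k(26) = [26, 4, 46, 57, 36, 1, 41] for k=0..6.
The orbit structure of x ↦ 41x mod 59: 3 orbits of sizes [29, 29, 1].
With 3 cycles on 59 points, sign = (−1)^{59−3} = +1.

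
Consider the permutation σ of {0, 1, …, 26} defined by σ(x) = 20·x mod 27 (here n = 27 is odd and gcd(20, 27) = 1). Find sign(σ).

-1

Start at x=16: 16 → 23 → 1 → 20 → 22 → 8 → 25 → … (one orbit).
π_20 has 4 disjoint cycles with lengths [18, 6, 2, 1] on {0,…,26}.
27 − 4 = 23 transpositions; sign(π) = (−1)^23 = -1.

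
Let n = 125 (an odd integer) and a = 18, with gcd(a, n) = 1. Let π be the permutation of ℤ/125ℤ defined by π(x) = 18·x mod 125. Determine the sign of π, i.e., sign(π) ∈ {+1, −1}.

Orbit of 18 under x↦18x: [18, 74, 82, 101, 68, 99, 32]… (length divides ord_125(18)).
Decompose π into cycles: lengths [20, 20, 20, 20, 20, 4, 4, 4, 4, 4, 4, 1] (12 cycles, including the fixed point 0).
n − c = 125 − 12 = 113; sign = (−1)^113 = -1.

-1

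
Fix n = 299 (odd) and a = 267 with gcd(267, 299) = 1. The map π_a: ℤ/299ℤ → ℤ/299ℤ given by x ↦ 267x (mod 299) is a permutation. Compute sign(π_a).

Start at x=4: 4 → 171 → 209 → 189 → 231 → 83 → 35 → … (one orbit).
Cycle type of π: 132×2 + 22 + 12 + 1; total 5 cycles.
n − c = 299 − 5 = 294; sign = (−1)^294 = +1.
Check: (267/299) = +1 by Zolotarev.

+1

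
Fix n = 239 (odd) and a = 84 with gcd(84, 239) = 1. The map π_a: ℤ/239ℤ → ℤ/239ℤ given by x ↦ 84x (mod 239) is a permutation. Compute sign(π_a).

Orbit of 140 under x↦84x: [140, 49, 53, 150, 172, 108, 229]… (length divides ord_239(84)).
Decompose π into cycles: lengths [238, 1] (2 cycles, including the fixed point 0).
Σ(ℓ_i−1) = 239−2 = 237; sign = (−1)^237 = -1.
Via Zolotarev, sign(π_{84}) = (84|239) = -1.

-1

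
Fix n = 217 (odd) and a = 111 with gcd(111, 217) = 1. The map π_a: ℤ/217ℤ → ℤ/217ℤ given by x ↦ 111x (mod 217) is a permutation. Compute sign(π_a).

-1

Orbit of 50 under x↦111x: [50, 125, 204, 76, 190, 41, 211]… (length divides ord_217(111)).
12 cycles of lengths [30, 30, 30, 30, 30, 30, 15, 15, 2, 2, 2, 1].
12 cycles on 217: each ℓ→(−1)^(ℓ−1), product (−1)^205 = -1.
Check: (111/217) = -1 by Zolotarev.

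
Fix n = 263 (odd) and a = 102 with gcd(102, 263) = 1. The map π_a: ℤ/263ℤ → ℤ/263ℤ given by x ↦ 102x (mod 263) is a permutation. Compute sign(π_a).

+1

Orbit of 205 under x↦102x: [205, 133, 153, 89, 136, 196, 4]… (length divides ord_263(102)).
3 cycles of lengths [131, 131, 1].
263 − 3 = 260 transpositions; sign(π) = (−1)^260 = +1.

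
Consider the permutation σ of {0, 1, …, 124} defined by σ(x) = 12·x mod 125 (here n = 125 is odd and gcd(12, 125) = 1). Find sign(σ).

-1

Start at x=72: 72 → 114 → 118 → 41 → 117 → 29 → 98 → … (one orbit).
π_12 has 4 disjoint cycles with lengths [100, 20, 4, 1] on {0,…,124}.
Σ(ℓ_i−1) = 125−4 = 121; sign = (−1)^121 = -1.
Via Zolotarev, sign(π_{12}) = (12|125) = -1.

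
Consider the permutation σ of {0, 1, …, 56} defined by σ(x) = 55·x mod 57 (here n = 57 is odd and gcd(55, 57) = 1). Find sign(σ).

Orbit of 43 under x↦55x: [43, 28, 1, 55, 4, 49, 16]… (length divides ord_57(55)).
Decompose π into cycles: lengths [9, 9, 9, 9, 9, 9, 1, 1, 1] (9 cycles, including the fixed point 0).
57 − 9 = 48 transpositions; sign(π) = (−1)^48 = +1.

+1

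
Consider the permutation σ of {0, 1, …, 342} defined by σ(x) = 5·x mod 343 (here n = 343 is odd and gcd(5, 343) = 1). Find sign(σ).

Start at x=244: 244 → 191 → 269 → 316 → 208 → 11 → 55 → … (one orbit).
Cycle type of π: 294 + 42 + 6 + 1; total 4 cycles.
n − c = 343 − 4 = 339; sign = (−1)^339 = -1.
(5|343)_J = -1 (Zolotarev's lemma cross-check).

-1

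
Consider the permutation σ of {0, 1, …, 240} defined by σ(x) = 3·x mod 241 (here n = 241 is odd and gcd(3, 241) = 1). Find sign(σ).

Trace 91: π^k(91) = [91, 32, 96, 47, 141, 182, 64] for k=0..6.
Cycle type of π: 120×2 + 1; total 3 cycles.
3 cycles on 241: each ℓ→(−1)^(ℓ−1), product (−1)^238 = +1.
The Jacobi symbol (3|241) = +1 (Zolotarev) agrees.

+1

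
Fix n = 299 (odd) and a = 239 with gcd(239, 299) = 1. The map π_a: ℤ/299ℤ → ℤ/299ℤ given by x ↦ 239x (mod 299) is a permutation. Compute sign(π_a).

-1

Trace 151: π^k(151) = [151, 209, 18, 116, 216, 196, 200] for k=0..6.
Cycle type of π: 44×6 + 11×2 + 4×3 + 1; total 12 cycles.
299 − 12 = 287 transpositions; sign(π) = (−1)^287 = -1.
Check: (239/299) = -1 by Zolotarev.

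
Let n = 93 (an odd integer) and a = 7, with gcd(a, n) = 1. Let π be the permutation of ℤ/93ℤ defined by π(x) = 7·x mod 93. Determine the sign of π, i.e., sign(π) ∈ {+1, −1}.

+1

Orbit of 7 under x↦7x: [7, 49, 64, 76, 67, 4, 28]… (length divides ord_93(7)).
Cycle lengths of π_7 on ℤ/93ℤ: [15, 15, 15, 15, 15, 15, 1, 1, 1]; 9 cycles in total.
n − c = 93 − 9 = 84; sign = (−1)^84 = +1.
Check: (7/93) = +1 by Zolotarev.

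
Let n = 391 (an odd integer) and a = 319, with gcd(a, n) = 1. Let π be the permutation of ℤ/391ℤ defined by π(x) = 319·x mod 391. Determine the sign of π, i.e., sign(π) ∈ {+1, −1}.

Trace 149: π^k(149) = [149, 220, 191, 324, 132, 271, 38] for k=0..6.
Cycle type of π: 44×8 + 22 + 4×4 + 1; total 14 cycles.
391 − 14 = 377 transpositions; sign(π) = (−1)^377 = -1.
Via Zolotarev, sign(π_{319}) = (319|391) = -1.

-1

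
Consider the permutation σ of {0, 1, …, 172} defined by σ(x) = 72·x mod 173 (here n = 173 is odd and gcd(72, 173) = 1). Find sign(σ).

Start at x=122: 122 → 134 → 133 → 61 → 67 → 153 → 117 → … (one orbit).
2 cycles of lengths [172, 1].
173 − 2 = 171 transpositions; sign(π) = (−1)^171 = -1.
Via Zolotarev, sign(π_{72}) = (72|173) = -1.

-1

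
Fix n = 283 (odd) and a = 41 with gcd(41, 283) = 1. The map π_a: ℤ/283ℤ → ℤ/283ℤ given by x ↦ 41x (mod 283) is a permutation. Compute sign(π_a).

+1

Orbit of 250 under x↦41x: [250, 62, 278, 78, 85, 89, 253]… (length divides ord_283(41)).
3 cycles of lengths [141, 141, 1].
3 cycles on 283: each ℓ→(−1)^(ℓ−1), product (−1)^280 = +1.
The Jacobi symbol (41|283) = +1 (Zolotarev) agrees.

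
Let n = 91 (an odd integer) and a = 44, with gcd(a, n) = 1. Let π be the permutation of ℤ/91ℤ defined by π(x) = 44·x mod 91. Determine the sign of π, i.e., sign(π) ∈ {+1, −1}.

Start at x=57: 57 → 51 → 60 → 1 → 44 → 25 → 8 → … (one orbit).
Cycle type of π: 12×6 + 4×3 + 3×2 + 1; total 12 cycles.
91 − 12 = 79 transpositions; sign(π) = (−1)^79 = -1.
The Jacobi symbol (44|91) = -1 (Zolotarev) agrees.

-1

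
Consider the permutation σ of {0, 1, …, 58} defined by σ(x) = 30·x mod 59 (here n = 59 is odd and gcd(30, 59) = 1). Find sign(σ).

Start at x=37: 37 → 48 → 24 → 12 → 6 → 3 → 31 → … (one orbit).
The orbit structure of x ↦ 30x mod 59: 2 orbits of sizes [58, 1].
n − c = 59 − 2 = 57; sign = (−1)^57 = -1.
The Jacobi symbol (30|59) = -1 (Zolotarev) agrees.

-1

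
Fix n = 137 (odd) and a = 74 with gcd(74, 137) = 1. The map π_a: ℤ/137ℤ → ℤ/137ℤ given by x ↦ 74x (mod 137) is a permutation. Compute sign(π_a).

+1

Start at x=123: 123 → 60 → 56 → 34 → 50 → 1 → 74 → … (one orbit).
Decompose π into cycles: lengths [17, 17, 17, 17, 17, 17, 17, 17, 1] (9 cycles, including the fixed point 0).
n − c = 137 − 9 = 128; sign = (−1)^128 = +1.
Via Zolotarev, sign(π_{74}) = (74|137) = +1.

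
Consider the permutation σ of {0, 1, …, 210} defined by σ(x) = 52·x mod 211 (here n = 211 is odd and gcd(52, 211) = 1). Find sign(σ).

Orbit of 14 under x↦52x: [14, 95, 87, 93, 194, 171, 30]… (length divides ord_211(52)).
Cycle lengths of π_52 on ℤ/211ℤ: [105, 105, 1]; 3 cycles in total.
3 cycles on 211: each ℓ→(−1)^(ℓ−1), product (−1)^208 = +1.

+1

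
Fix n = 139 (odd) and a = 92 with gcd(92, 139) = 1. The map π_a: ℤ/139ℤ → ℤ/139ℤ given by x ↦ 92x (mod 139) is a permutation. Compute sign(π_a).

Orbit of 5 under x↦92x: [5, 43, 64, 50, 13, 84, 83]… (length divides ord_139(92)).
The orbit structure of x ↦ 92x mod 139: 2 orbits of sizes [138, 1].
With 2 cycles on 139 points, sign = (−1)^{139−2} = -1.
The Jacobi symbol (92|139) = -1 (Zolotarev) agrees.

-1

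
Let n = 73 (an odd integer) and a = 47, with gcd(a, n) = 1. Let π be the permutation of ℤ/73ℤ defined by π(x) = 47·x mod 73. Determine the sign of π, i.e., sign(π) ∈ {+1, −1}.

-1

Trace 8: π^k(8) = [8, 11, 6, 63, 41, 29, 49] for k=0..6.
π_47 has 2 disjoint cycles with lengths [72, 1] on {0,…,72}.
2 cycles on 73: each ℓ→(−1)^(ℓ−1), product (−1)^71 = -1.
Check: (47/73) = -1 by Zolotarev.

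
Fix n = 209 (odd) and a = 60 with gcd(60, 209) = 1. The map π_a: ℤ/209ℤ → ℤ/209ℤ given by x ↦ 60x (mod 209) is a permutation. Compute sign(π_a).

Trace 196: π^k(196) = [196, 56, 16, 124, 125, 185, 23] for k=0..6.
π_60 has 6 disjoint cycles with lengths [90, 90, 18, 5, 5, 1] on {0,…,208}.
With 6 cycles on 209 points, sign = (−1)^{209−6} = -1.
The Jacobi symbol (60|209) = -1 (Zolotarev) agrees.

-1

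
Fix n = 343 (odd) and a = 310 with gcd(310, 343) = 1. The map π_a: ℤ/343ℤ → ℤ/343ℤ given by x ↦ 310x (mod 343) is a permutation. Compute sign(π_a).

+1

Start at x=288: 288 → 100 → 130 → 169 → 254 → 193 → 148 → … (one orbit).
7 cycles of lengths [147, 147, 21, 21, 3, 3, 1].
Σ(ℓ_i−1) = 343−7 = 336; sign = (−1)^336 = +1.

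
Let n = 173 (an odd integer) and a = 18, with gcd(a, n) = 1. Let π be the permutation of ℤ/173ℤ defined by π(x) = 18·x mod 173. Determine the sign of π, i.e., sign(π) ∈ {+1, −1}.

Trace 141: π^k(141) = [141, 116, 12, 43, 82, 92, 99] for k=0..6.
The orbit structure of x ↦ 18x mod 173: 2 orbits of sizes [172, 1].
With 2 cycles on 173 points, sign = (−1)^{173−2} = -1.
(18|173)_J = -1 (Zolotarev's lemma cross-check).

-1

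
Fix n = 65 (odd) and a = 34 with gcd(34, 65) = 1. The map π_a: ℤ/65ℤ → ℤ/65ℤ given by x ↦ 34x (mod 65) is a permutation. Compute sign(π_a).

-1

Orbit of 1 under x↦34x: [1, 34, 51, 44]… (length divides ord_65(34)).
Decompose π into cycles: lengths [4, 4, 4, 4, 4, 4, 4, 4, 4, 4, 4, 4, 4, 4, 4, 2, 2, 1] (18 cycles, including the fixed point 0).
Σ(ℓ_i−1) = 65−18 = 47; sign = (−1)^47 = -1.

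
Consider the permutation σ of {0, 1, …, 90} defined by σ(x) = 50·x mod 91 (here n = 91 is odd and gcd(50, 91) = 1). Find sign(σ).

Trace 43: π^k(43) = [43, 57, 29, 85, 64, 15, 22] for k=0..6.
14 cycles of lengths [12, 12, 12, 12, 12, 12, 12, 1, 1, 1, 1, 1, 1, 1].
n − c = 91 − 14 = 77; sign = (−1)^77 = -1.

-1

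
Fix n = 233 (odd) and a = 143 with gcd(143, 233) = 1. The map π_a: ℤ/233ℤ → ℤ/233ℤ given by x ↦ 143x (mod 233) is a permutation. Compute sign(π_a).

-1

Start at x=16: 16 → 191 → 52 → 213 → 169 → 168 → 25 → … (one orbit).
2 cycles of lengths [232, 1].
n − c = 233 − 2 = 231; sign = (−1)^231 = -1.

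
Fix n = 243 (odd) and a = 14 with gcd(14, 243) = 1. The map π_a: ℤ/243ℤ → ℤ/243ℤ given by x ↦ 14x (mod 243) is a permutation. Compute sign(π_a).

Trace 44: π^k(44) = [44, 130, 119, 208, 239, 187, 188] for k=0..6.
Cycle type of π: 162 + 54 + 18 + 6 + 2 + 1; total 6 cycles.
6 cycles on 243: each ℓ→(−1)^(ℓ−1), product (−1)^237 = -1.
(14|243)_J = -1 (Zolotarev's lemma cross-check).

-1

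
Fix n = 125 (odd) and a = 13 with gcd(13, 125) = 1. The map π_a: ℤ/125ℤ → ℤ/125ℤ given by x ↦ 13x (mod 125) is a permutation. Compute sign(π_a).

Trace 114: π^k(114) = [114, 107, 16, 83, 79, 27, 101] for k=0..6.
The orbit structure of x ↦ 13x mod 125: 4 orbits of sizes [100, 20, 4, 1].
With 4 cycles on 125 points, sign = (−1)^{125−4} = -1.
Check: (13/125) = -1 by Zolotarev.

-1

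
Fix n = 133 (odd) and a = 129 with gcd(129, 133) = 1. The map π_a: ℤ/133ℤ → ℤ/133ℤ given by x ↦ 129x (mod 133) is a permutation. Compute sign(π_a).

+1

Trace 33: π^k(33) = [33, 1, 129, 16, 69, 123, 40] for k=0..6.
The orbit structure of x ↦ 129x mod 133: 9 orbits of sizes [18, 18, 18, 18, 18, 18, 18, 6, 1].
n − c = 133 − 9 = 124; sign = (−1)^124 = +1.
The Jacobi symbol (129|133) = +1 (Zolotarev) agrees.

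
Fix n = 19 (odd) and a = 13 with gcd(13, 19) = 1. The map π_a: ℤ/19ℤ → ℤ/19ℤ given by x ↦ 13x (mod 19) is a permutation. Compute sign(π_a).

Start at x=9: 9 → 3 → 1 → 13 → 17 → 12 → 4 → … (one orbit).
Decompose π into cycles: lengths [18, 1] (2 cycles, including the fixed point 0).
n − c = 19 − 2 = 17; sign = (−1)^17 = -1.

-1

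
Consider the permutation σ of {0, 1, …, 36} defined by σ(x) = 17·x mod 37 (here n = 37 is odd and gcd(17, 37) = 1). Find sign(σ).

Start at x=9: 9 → 5 → 11 → 2 → 34 → 23 → 21 → … (one orbit).
The orbit structure of x ↦ 17x mod 37: 2 orbits of sizes [36, 1].
2 cycles on 37: each ℓ→(−1)^(ℓ−1), product (−1)^35 = -1.
(17|37)_J = -1 (Zolotarev's lemma cross-check).

-1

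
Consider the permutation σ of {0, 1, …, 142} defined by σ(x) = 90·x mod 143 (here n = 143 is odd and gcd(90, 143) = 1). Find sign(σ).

-1

Orbit of 53 under x↦90x: [53, 51, 14, 116, 1, 90, 92]… (length divides ord_143(90)).
π_90 has 20 disjoint cycles with lengths [10, 10, 10, 10, 10, 10, 10, 10, 10, 10, 10, 10, 10, 2, 2, 2, 2, 2, 2, 1] on {0,…,142}.
143 − 20 = 123 transpositions; sign(π) = (−1)^123 = -1.
(90|143)_J = -1 (Zolotarev's lemma cross-check).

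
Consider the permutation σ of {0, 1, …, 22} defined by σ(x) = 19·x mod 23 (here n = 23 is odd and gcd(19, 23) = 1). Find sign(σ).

-1

Orbit of 5 under x↦19x: [5, 3, 11, 2, 15, 9, 10]… (length divides ord_23(19)).
Cycle lengths of π_19 on ℤ/23ℤ: [22, 1]; 2 cycles in total.
Σ(ℓ_i−1) = 23−2 = 21; sign = (−1)^21 = -1.
Zolotarev: (19|23) = -1, matching the cycle-count sign.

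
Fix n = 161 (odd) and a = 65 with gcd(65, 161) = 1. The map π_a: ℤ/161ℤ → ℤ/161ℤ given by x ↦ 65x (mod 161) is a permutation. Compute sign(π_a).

Trace 81: π^k(81) = [81, 113, 100, 60, 36, 86, 116] for k=0..6.
Cycle type of π: 66×2 + 22 + 3×2 + 1; total 6 cycles.
161 − 6 = 155 transpositions; sign(π) = (−1)^155 = -1.

-1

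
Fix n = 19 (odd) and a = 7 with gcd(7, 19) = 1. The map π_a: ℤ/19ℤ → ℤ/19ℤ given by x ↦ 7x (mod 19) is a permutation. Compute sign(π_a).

+1

Trace 11: π^k(11) = [11, 1, 7] for k=0..2.
Cycle lengths of π_7 on ℤ/19ℤ: [3, 3, 3, 3, 3, 3, 1]; 7 cycles in total.
7 cycles on 19: each ℓ→(−1)^(ℓ−1), product (−1)^12 = +1.
Check: (7/19) = +1 by Zolotarev.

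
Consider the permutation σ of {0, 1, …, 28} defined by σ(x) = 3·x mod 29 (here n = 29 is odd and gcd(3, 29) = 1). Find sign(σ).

-1

Orbit of 18 under x↦3x: [18, 25, 17, 22, 8, 24, 14]… (length divides ord_29(3)).
Decompose π into cycles: lengths [28, 1] (2 cycles, including the fixed point 0).
With 2 cycles on 29 points, sign = (−1)^{29−2} = -1.
(3|29)_J = -1 (Zolotarev's lemma cross-check).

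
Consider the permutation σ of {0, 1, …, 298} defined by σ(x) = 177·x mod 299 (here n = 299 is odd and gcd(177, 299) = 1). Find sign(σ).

Trace 213: π^k(213) = [213, 27, 294, 12, 31, 105, 47] for k=0..6.
π_177 has 12 disjoint cycles with lengths [44, 44, 44, 44, 44, 44, 11, 11, 4, 4, 4, 1] on {0,…,298}.
sign(π) = (−1)^{n − #cycles} = (−1)^{299−12} = (−1)^287 = -1.
Via Zolotarev, sign(π_{177}) = (177|299) = -1.

-1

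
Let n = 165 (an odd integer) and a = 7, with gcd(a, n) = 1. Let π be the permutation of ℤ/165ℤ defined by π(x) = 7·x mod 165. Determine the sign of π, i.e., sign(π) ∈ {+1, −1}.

Start at x=31: 31 → 52 → 34 → 73 → 16 → 112 → 124 → … (one orbit).
Decompose π into cycles: lengths [20, 20, 20, 20, 20, 20, 10, 10, 10, 4, 4, 4, 1, 1, 1] (15 cycles, including the fixed point 0).
Σ(ℓ_i−1) = 165−15 = 150; sign = (−1)^150 = +1.

+1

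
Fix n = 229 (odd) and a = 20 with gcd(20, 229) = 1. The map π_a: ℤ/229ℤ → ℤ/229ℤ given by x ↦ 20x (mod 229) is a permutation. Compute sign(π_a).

Orbit of 183 under x↦20x: [183, 225, 149, 3, 60, 55, 184]… (length divides ord_229(20)).
Cycle type of π: 57×4 + 1; total 5 cycles.
n − c = 229 − 5 = 224; sign = (−1)^224 = +1.

+1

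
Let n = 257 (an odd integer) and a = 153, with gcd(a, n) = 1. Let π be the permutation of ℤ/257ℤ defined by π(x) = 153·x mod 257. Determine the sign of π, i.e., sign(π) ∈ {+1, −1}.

+1

Orbit of 60 under x↦153x: [60, 185, 35, 215, 256, 104, 235]… (length divides ord_257(153)).
Cycle lengths of π_153 on ℤ/257ℤ: [128, 128, 1]; 3 cycles in total.
With 3 cycles on 257 points, sign = (−1)^{257−3} = +1.
Via Zolotarev, sign(π_{153}) = (153|257) = +1.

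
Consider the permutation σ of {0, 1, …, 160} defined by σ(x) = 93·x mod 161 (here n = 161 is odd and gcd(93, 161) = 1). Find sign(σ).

+1

Orbit of 93 under x↦93x: [93, 116, 1]… (length divides ord_161(93)).
The orbit structure of x ↦ 93x mod 161: 69 orbits of sizes [3, 3, 3, 3, 3, 3, 3, 3, 3, 3, 3, 3, 3, 3, 3, 3, 3, 3, 3, 3, 3, 3, 3, 3, 3, 3, 3, 3, 3, 3, 3, 3, 3, 3, 3, 3, 3, 3, 3, 3, 3, 3, 3, 3, 3, 3, 1, 1, 1, 1, 1, 1, 1, 1, 1, 1, 1, 1, 1, 1, 1, 1, 1, 1, 1, 1, 1, 1, 1].
Σ(ℓ_i−1) = 161−69 = 92; sign = (−1)^92 = +1.
(93|161)_J = +1 (Zolotarev's lemma cross-check).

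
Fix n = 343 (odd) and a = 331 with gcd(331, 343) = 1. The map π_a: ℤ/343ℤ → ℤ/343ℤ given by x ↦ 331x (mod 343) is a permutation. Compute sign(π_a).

+1

Orbit of 100 under x↦331x: [100, 172, 337, 72, 165, 78, 93]… (length divides ord_343(331)).
The orbit structure of x ↦ 331x mod 343: 7 orbits of sizes [147, 147, 21, 21, 3, 3, 1].
n − c = 343 − 7 = 336; sign = (−1)^336 = +1.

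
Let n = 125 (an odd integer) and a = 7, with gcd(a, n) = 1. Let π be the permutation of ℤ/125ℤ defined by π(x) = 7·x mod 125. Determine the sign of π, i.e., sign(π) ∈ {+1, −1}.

-1

Trace 18: π^k(18) = [18, 1, 7, 49, 93, 26, 57] for k=0..6.
Decompose π into cycles: lengths [20, 20, 20, 20, 20, 4, 4, 4, 4, 4, 4, 1] (12 cycles, including the fixed point 0).
sign(π) = (−1)^{n − #cycles} = (−1)^{125−12} = (−1)^113 = -1.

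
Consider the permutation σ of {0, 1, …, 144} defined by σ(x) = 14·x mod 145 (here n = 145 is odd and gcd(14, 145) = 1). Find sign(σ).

Orbit of 104 under x↦14x: [104, 6, 84, 16, 79, 91, 114]… (length divides ord_145(14)).
8 cycles of lengths [28, 28, 28, 28, 28, 2, 2, 1].
8 cycles on 145: each ℓ→(−1)^(ℓ−1), product (−1)^137 = -1.
Via Zolotarev, sign(π_{14}) = (14|145) = -1.

-1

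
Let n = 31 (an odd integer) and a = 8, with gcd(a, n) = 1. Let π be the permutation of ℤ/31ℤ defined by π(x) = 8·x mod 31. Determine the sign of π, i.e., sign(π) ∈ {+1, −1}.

Trace 2: π^k(2) = [2, 16, 4, 1, 8] for k=0..4.
Cycle lengths of π_8 on ℤ/31ℤ: [5, 5, 5, 5, 5, 5, 1]; 7 cycles in total.
Σ(ℓ_i−1) = 31−7 = 24; sign = (−1)^24 = +1.
(8|31)_J = +1 (Zolotarev's lemma cross-check).

+1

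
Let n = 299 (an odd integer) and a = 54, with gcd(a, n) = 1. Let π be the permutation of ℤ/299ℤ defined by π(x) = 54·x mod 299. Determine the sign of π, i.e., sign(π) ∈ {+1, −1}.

Start at x=127: 127 → 280 → 170 → 210 → 277 → 8 → 133 → … (one orbit).
Cycle lengths of π_54 on ℤ/299ℤ: [132, 132, 12, 11, 11, 1]; 6 cycles in total.
6 cycles on 299: each ℓ→(−1)^(ℓ−1), product (−1)^293 = -1.

-1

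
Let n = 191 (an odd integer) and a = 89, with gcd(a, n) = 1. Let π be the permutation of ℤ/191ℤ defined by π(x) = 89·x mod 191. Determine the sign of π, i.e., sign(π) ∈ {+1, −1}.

-1

Start at x=16: 16 → 87 → 103 → 190 → 102 → 101 → 12 → … (one orbit).
π_89 has 2 disjoint cycles with lengths [190, 1] on {0,…,190}.
Σ(ℓ_i−1) = 191−2 = 189; sign = (−1)^189 = -1.
Via Zolotarev, sign(π_{89}) = (89|191) = -1.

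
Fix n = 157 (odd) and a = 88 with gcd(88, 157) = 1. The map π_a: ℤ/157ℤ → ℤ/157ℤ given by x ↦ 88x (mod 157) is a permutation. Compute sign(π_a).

Trace 10: π^k(10) = [10, 95, 39, 135, 105, 134, 17] for k=0..6.
Cycle lengths of π_88 on ℤ/157ℤ: [156, 1]; 2 cycles in total.
Σ(ℓ_i−1) = 157−2 = 155; sign = (−1)^155 = -1.
The Jacobi symbol (88|157) = -1 (Zolotarev) agrees.

-1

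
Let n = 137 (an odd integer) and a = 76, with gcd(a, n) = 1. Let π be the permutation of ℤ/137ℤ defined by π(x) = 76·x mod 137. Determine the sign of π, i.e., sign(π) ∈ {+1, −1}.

+1

Trace 1: π^k(1) = [1, 76, 22, 28, 73, 68, 99] for k=0..6.
The orbit structure of x ↦ 76x mod 137: 3 orbits of sizes [68, 68, 1].
n − c = 137 − 3 = 134; sign = (−1)^134 = +1.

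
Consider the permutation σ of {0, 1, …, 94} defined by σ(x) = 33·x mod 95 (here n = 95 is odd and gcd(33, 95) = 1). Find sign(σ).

+1

Trace 52: π^k(52) = [52, 6, 8, 74, 67, 26, 3] for k=0..6.
Cycle lengths of π_33 on ℤ/95ℤ: [36, 36, 18, 4, 1]; 5 cycles in total.
sign(π) = (−1)^{n − #cycles} = (−1)^{95−5} = (−1)^90 = +1.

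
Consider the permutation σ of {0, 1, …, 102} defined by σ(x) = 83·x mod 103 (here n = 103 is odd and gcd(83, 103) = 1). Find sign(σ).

Trace 79: π^k(79) = [79, 68, 82, 8, 46, 7, 66] for k=0..6.
3 cycles of lengths [51, 51, 1].
3 cycles on 103: each ℓ→(−1)^(ℓ−1), product (−1)^100 = +1.
Zolotarev: (83|103) = +1, matching the cycle-count sign.

+1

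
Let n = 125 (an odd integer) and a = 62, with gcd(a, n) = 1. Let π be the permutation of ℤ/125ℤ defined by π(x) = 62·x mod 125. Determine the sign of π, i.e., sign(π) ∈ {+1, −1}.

-1

Start at x=118: 118 → 66 → 92 → 79 → 23 → 51 → 37 → … (one orbit).
Cycle type of π: 100 + 20 + 4 + 1; total 4 cycles.
4 cycles on 125: each ℓ→(−1)^(ℓ−1), product (−1)^121 = -1.
Via Zolotarev, sign(π_{62}) = (62|125) = -1.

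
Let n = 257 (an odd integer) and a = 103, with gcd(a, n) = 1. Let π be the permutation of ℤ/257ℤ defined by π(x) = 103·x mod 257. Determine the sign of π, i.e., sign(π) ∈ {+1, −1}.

Trace 113: π^k(113) = [113, 74, 169, 188, 89, 172, 240] for k=0..6.
π_103 has 2 disjoint cycles with lengths [256, 1] on {0,…,256}.
n − c = 257 − 2 = 255; sign = (−1)^255 = -1.

-1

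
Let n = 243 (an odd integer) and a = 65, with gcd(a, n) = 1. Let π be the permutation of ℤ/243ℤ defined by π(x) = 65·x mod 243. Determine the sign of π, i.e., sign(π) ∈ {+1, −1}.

Start at x=155: 155 → 112 → 233 → 79 → 32 → 136 → 92 → … (one orbit).
The orbit structure of x ↦ 65x mod 243: 6 orbits of sizes [162, 54, 18, 6, 2, 1].
6 cycles on 243: each ℓ→(−1)^(ℓ−1), product (−1)^237 = -1.
Zolotarev: (65|243) = -1, matching the cycle-count sign.

-1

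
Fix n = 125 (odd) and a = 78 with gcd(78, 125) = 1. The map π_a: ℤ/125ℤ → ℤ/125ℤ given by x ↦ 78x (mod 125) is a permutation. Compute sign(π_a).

Trace 94: π^k(94) = [94, 82, 21, 13, 14, 92, 51] for k=0..6.
Decompose π into cycles: lengths [100, 20, 4, 1] (4 cycles, including the fixed point 0).
Σ(ℓ_i−1) = 125−4 = 121; sign = (−1)^121 = -1.

-1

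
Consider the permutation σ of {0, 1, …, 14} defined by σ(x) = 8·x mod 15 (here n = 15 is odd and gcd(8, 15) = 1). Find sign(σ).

Start at x=4: 4 → 2 → 1 → 8 → 4 (one orbit).
Cycle type of π: 4×3 + 2 + 1; total 5 cycles.
Σ(ℓ_i−1) = 15−5 = 10; sign = (−1)^10 = +1.
Zolotarev: (8|15) = +1, matching the cycle-count sign.

+1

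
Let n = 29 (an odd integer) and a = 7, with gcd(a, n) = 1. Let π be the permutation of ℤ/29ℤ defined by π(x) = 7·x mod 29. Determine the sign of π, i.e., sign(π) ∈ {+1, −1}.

+1

Trace 7: π^k(7) = [7, 20, 24, 23, 16, 25, 1] for k=0..6.
Cycle type of π: 7×4 + 1; total 5 cycles.
With 5 cycles on 29 points, sign = (−1)^{29−5} = +1.
The Jacobi symbol (7|29) = +1 (Zolotarev) agrees.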